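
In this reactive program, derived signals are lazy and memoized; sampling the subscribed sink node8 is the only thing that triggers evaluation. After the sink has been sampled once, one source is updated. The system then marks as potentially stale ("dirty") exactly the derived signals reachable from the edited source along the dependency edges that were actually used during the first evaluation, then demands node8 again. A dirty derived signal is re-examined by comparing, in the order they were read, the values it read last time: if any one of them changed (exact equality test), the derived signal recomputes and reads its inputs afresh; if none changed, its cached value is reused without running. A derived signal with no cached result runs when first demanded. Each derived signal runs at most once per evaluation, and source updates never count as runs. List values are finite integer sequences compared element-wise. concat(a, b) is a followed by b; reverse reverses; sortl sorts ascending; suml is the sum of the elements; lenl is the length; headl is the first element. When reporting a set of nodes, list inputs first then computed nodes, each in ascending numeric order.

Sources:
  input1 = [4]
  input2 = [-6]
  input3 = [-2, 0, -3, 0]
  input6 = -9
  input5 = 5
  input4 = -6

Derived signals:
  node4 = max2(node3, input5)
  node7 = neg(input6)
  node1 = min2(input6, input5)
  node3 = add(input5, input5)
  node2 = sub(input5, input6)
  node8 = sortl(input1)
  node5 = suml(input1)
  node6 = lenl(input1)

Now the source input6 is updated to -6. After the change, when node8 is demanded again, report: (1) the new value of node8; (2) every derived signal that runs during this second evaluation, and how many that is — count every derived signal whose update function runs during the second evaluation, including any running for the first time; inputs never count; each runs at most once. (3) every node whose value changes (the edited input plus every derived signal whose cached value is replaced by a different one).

First demand of the output computes:
  node8 = sortl([4]) = [4]

After the edit, cleaning proceeds:
  input6 only reaches undemanded nodes; the second demand re-runs nothing.

Note the shortcut — input6 feeds only undemanded nodes, so no recomputation happens.

Demanding node8 again yields [4].
0 derived signals run: none.
The nodes whose values change: input6.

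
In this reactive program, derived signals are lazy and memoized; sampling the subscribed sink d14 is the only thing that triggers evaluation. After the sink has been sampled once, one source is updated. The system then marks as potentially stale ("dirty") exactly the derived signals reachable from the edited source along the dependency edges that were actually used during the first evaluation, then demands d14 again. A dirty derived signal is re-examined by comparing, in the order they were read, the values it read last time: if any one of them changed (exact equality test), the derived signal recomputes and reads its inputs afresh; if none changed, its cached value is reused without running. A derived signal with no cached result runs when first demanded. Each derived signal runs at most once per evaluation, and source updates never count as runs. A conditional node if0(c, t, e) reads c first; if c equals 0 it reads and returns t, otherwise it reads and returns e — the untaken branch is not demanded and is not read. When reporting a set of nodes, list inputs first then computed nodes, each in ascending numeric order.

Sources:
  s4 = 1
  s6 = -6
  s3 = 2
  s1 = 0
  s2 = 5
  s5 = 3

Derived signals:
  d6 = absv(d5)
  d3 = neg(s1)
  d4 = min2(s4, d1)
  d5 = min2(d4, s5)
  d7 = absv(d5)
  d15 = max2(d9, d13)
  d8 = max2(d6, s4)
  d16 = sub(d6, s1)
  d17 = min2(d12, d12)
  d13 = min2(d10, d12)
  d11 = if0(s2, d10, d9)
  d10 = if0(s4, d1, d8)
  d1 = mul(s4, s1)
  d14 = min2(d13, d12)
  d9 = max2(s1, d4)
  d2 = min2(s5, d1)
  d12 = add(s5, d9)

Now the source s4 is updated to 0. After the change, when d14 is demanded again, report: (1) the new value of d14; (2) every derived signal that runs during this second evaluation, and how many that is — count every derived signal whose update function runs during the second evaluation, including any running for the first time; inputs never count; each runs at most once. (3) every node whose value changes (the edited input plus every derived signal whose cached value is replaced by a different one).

Demanding d14 again yields 0.
5 derived signals run: d1, d4, d10, d13, d14.
The nodes whose values change: s4, d10, d13, d14.
Note the branch switch — demand abandons d5, d6, d8, which are never re-examined.

First demand of the output computes:
  d1 = mul(1, 0) = 0
  d4 = min2(1, 0) = 0
  d5 = min2(0, 3) = 0
  d6 = absv(0) = 0
  d8 = max2(0, 1) = 1
  d9 = max2(0, 0) = 0
  d10 = if0(s4=1 -> else branch d8) = 1
  d12 = add(3, 0) = 3
  d13 = min2(1, 3) = 1
  d14 = min2(1, 3) = 1

After the edit, cleaning proceeds:
  d1: a read changed (s4 1->0) — executes, giving 0 — identical to its old value.
  d4: a read changed (s4 1->0) — executes, giving 0 — identical to its old value.
  d5: stays stale; no demand reaches it after the flip.
  d6: stays stale; no demand reaches it after the flip.
  d8: stays stale; no demand reaches it after the flip.
  d9: dirty, but its reads are unchanged (s1 unchanged, d4 unchanged); cached 0 stands.
  d10: a read changed (s4 1->0) — executes, giving 0.
  d12: dirty, but its reads are unchanged (s5 unchanged, d9 unchanged); cached 3 stands.
  d13: a read changed (d10 1->0) — executes, giving 0.
  d14: a read changed (d13 1->0) — executes, giving 0.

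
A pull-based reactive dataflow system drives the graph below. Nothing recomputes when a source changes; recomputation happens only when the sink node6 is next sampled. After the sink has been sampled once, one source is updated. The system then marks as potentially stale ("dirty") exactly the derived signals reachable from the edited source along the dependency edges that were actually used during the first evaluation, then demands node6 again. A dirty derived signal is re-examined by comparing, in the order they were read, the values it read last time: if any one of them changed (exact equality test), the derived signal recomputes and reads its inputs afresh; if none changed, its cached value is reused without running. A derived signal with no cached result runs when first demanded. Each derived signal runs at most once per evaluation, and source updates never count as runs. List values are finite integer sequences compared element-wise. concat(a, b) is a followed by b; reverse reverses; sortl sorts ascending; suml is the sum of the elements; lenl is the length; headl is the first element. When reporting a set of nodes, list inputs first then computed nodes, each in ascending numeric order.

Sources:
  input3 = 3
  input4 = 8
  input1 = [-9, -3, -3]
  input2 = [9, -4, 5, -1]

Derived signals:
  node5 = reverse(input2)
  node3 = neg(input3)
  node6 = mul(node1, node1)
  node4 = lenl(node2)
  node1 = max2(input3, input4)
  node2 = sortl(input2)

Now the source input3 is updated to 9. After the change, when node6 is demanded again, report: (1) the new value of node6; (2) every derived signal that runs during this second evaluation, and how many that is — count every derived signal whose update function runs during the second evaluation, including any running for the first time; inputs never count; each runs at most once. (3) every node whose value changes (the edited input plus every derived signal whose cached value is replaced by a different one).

New value of node6: 81.
Derived signals that run: node1, node6 — 2 in total.
Values that change: input3, node1, node6.

First evaluation (everything demanded from the output):
  node1 = max2(3, 8) = 8
  node6 = mul(8, 8) = 64

Propagation after the edit:
  node1: runs — input3 3->9; result 9.
  node6: runs — node1 8->9; node1 8->9; result 81.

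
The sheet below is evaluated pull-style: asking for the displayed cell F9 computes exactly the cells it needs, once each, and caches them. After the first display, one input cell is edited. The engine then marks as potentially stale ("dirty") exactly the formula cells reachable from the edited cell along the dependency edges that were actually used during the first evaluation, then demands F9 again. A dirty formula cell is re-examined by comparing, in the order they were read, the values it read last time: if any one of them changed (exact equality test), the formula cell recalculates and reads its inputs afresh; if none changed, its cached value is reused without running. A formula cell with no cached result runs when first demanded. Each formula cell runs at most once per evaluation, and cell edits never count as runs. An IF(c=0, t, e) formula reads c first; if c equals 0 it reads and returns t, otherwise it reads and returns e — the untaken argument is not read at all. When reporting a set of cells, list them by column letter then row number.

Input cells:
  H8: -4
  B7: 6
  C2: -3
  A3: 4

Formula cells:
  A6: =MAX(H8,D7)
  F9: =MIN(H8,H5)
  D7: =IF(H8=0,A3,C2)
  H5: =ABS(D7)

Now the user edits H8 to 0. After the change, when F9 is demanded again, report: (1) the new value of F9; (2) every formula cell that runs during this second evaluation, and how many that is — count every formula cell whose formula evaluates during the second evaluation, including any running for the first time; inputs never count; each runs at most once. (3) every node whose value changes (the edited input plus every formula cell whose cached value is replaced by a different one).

Demanding F9 again yields 0.
3 formula cells run: D7, F9, H5.
The nodes whose values change: D7, F9, H5, H8.

First demand of the output computes:
  D7 = IF(H8=0: H8=-4 -> else branch C2) = -3
  H5 = ABS(-3) = 3
  F9 = MIN(-4, 3) = -4

After the edit, cleaning proceeds:
  D7: a read changed (H8 -4->0) — executes, giving 4.
  H5: a read changed (D7 -3->4) — executes, giving 4.
  F9: a read changed (H8 -4->0; H5 3->4) — executes, giving 0.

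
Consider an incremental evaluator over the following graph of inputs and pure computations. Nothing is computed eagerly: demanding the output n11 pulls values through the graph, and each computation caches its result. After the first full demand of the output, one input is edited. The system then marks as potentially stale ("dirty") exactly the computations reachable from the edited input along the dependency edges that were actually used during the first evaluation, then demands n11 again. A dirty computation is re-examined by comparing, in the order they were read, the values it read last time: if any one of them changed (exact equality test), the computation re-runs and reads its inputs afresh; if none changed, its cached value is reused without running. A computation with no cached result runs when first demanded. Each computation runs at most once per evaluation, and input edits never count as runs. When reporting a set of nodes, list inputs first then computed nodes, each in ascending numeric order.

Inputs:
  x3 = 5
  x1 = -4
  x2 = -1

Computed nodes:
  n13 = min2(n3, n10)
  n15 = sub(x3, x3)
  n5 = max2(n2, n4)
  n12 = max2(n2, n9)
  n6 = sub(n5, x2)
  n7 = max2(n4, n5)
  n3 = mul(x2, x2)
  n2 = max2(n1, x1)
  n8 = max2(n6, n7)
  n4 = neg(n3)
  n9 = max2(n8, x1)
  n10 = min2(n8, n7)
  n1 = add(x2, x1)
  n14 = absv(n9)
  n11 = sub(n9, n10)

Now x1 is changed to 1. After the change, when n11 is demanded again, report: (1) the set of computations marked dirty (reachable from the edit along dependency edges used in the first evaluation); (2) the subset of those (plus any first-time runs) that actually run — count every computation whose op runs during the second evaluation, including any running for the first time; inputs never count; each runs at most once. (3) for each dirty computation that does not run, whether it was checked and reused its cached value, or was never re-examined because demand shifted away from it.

Dirty set: n1, n2, n5, n6, n7, n8, n9, n10, n11.
Run set: n1, n2, n5, n6, n7, n8, n9, n10, n11 (9 run).
All dirty computations ended up running.

Initial pass — values computed on the first demand:
  n1 = add(-1, -4) = -5
  n2 = max2(-5, -4) = -4
  n3 = mul(-1, -1) = 1
  n4 = neg(1) = -1
  n5 = max2(-4, -1) = -1
  n6 = sub(-1, -1) = 0
  n7 = max2(-1, -1) = -1
  n8 = max2(0, -1) = 0
  n9 = max2(0, -4) = 0
  n10 = min2(0, -1) = -1
  n11 = sub(0, -1) = 1

Second demand — change propagation:
  n1: re-runs because x1 -4->1; new result 0.
  n2: re-runs because n1 -5->0; x1 -4->1; new result 1.
  n5: re-runs because n2 -4->1; new result 1.
  n6: re-runs because n5 -1->1; new result 2.
  n7: re-runs because n5 -1->1; new result 1.
  n8: re-runs because n6 0->2; n7 -1->1; new result 2.
  n9: re-runs because n8 0->2; x1 -4->1; new result 2.
  n10: re-runs because n8 0->2; n7 -1->1; new result 1.
  n11: re-runs because n9 0->2; n10 -1->1; new result 1 (unchanged).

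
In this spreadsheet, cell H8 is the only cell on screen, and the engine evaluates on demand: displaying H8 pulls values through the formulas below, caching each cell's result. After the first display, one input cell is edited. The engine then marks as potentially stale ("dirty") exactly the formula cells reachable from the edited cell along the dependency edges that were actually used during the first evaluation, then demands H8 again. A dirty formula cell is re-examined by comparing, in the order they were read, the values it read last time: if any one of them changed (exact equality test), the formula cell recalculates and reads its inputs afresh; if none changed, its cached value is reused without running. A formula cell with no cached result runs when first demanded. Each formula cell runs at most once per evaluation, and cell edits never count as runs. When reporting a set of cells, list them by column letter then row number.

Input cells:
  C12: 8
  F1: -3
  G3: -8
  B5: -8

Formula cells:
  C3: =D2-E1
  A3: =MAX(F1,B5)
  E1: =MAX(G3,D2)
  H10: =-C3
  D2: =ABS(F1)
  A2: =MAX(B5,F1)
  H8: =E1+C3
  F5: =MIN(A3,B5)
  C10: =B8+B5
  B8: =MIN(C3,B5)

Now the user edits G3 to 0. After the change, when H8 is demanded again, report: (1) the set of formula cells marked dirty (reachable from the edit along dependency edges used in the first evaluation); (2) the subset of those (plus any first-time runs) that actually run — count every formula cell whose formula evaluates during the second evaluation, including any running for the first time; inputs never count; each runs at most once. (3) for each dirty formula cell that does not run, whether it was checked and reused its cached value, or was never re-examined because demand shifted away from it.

Dirty set: C3, E1, H8.
Run set: E1 (1 run).
Re-examined without running (cache reused): C3, H8.
The important point: E1 recomputes to an identical value, and the output ends up unchanged.

Initial pass — values computed on the first demand:
  D2 = ABS(-3) = 3
  E1 = MAX(-8, 3) = 3
  C3 = 3 - 3 = 0
  H8 = 3 + 0 = 3

Second demand — change propagation:
  E1: re-runs because G3 -8->0; new result 3 (unchanged).
  C3: re-examined; everything it read last time is the same (D2 unchanged, E1 unchanged) — cache 0 kept, no run.
  H8: re-examined; everything it read last time is the same (E1 unchanged, C3 unchanged) — cache 3 kept, no run.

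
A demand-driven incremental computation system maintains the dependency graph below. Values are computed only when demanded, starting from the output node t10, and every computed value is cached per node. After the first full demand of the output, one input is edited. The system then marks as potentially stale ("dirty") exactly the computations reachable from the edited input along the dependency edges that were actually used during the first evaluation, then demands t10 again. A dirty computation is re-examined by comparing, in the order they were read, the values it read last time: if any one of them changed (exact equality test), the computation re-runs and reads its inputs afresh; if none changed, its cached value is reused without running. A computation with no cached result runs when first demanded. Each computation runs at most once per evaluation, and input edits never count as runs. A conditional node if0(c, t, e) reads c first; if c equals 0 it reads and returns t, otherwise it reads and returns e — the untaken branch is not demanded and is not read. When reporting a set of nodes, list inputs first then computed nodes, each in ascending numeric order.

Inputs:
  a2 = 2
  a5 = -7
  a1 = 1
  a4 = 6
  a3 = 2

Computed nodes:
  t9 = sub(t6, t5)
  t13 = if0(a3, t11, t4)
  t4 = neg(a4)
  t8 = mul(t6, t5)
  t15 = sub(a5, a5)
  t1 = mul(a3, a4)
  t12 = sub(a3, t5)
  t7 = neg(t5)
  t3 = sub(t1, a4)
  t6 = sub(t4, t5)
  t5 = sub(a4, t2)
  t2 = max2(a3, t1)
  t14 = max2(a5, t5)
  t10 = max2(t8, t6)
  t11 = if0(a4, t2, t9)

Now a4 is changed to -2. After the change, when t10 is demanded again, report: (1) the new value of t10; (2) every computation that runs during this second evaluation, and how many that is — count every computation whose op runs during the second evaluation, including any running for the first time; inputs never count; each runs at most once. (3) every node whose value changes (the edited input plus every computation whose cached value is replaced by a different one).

New value of t10: 6.
Computations that run: t1, t2, t4, t5, t6, t8, t10 — 7 in total.
Values that change: a4, t1, t2, t4, t5, t6, t8, t10.

First evaluation (everything demanded from the output):
  t1 = mul(2, 6) = 12
  t2 = max2(2, 12) = 12
  t4 = neg(6) = -6
  t5 = sub(6, 12) = -6
  t6 = sub(-6, -6) = 0
  t8 = mul(0, -6) = 0
  t10 = max2(0, 0) = 0

Propagation after the edit:
  t1: runs — a4 6->-2; result -4.
  t2: runs — t1 12->-4; result 2.
  t4: runs — a4 6->-2; result 2.
  t5: runs — a4 6->-2; t2 12->2; result -4.
  t6: runs — t4 -6->2; t5 -6->-4; result 6.
  t8: runs — t6 0->6; t5 -6->-4; result -24.
  t10: runs — t8 0->-24; t6 0->6; result 6.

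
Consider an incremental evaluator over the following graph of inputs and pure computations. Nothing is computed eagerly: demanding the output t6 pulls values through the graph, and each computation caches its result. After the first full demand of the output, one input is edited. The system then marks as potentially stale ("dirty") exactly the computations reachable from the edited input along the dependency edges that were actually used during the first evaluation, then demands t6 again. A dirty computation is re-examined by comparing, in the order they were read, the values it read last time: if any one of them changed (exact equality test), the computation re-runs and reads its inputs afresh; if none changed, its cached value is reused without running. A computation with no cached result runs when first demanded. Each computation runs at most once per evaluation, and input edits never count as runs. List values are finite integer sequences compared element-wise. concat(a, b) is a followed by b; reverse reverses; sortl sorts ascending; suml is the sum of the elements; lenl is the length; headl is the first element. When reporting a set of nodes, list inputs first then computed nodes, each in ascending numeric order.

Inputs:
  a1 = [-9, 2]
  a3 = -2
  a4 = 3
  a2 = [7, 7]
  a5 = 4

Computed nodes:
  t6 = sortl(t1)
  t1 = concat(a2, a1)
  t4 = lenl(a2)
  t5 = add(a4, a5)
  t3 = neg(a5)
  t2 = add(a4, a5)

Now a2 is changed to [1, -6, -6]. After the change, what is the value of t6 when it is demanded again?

Initial pass — values computed on the first demand:
  t1 = concat([7, 7], [-9, 2]) = [7, 7, -9, 2]
  t6 = sortl([7, 7, -9, 2]) = [-9, 2, 7, 7]

Second demand — change propagation:
  t1: re-runs because a2 [7, 7]->[1, -6, -6]; new result [1, -6, -6, -9, 2].
  t6: re-runs because t1 [7, 7, -9, 2]->[1, -6, -6, -9, 2]; new result [-9, -6, -6, 1, 2].

t6 now evaluates to [-9, -6, -6, 1, 2].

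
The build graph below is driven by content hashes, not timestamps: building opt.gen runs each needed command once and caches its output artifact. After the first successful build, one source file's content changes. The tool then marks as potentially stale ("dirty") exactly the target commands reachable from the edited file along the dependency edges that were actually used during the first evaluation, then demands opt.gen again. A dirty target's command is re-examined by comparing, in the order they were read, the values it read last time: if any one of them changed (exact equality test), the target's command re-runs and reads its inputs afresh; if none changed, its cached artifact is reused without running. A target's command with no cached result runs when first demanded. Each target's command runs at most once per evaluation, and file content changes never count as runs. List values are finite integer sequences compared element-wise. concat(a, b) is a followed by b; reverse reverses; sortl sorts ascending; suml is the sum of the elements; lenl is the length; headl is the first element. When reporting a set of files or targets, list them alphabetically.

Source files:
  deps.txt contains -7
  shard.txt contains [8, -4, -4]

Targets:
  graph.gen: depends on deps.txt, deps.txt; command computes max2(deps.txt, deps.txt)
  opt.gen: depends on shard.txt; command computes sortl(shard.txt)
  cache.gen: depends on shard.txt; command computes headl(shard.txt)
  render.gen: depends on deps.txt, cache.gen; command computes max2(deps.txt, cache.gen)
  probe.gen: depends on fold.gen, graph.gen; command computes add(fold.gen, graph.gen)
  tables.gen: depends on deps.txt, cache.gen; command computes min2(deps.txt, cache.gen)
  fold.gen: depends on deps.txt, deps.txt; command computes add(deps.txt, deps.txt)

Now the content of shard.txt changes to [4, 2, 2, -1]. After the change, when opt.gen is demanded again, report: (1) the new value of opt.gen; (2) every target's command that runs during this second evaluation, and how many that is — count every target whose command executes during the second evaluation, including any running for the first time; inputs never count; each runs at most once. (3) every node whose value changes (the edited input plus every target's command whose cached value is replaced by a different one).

Initial pass — values computed on the first demand:
  opt.gen = sortl([8, -4, -4]) = [-4, -4, 8]

Second demand — change propagation:
  opt.gen: re-runs because shard.txt [8, -4, -4]->[4, 2, 2, -1]; new result [-1, 2, 2, 4].

opt.gen now evaluates to [-1, 2, 2, 4].
Run set: opt.gen (1 run).
Changed values: opt.gen, shard.txt.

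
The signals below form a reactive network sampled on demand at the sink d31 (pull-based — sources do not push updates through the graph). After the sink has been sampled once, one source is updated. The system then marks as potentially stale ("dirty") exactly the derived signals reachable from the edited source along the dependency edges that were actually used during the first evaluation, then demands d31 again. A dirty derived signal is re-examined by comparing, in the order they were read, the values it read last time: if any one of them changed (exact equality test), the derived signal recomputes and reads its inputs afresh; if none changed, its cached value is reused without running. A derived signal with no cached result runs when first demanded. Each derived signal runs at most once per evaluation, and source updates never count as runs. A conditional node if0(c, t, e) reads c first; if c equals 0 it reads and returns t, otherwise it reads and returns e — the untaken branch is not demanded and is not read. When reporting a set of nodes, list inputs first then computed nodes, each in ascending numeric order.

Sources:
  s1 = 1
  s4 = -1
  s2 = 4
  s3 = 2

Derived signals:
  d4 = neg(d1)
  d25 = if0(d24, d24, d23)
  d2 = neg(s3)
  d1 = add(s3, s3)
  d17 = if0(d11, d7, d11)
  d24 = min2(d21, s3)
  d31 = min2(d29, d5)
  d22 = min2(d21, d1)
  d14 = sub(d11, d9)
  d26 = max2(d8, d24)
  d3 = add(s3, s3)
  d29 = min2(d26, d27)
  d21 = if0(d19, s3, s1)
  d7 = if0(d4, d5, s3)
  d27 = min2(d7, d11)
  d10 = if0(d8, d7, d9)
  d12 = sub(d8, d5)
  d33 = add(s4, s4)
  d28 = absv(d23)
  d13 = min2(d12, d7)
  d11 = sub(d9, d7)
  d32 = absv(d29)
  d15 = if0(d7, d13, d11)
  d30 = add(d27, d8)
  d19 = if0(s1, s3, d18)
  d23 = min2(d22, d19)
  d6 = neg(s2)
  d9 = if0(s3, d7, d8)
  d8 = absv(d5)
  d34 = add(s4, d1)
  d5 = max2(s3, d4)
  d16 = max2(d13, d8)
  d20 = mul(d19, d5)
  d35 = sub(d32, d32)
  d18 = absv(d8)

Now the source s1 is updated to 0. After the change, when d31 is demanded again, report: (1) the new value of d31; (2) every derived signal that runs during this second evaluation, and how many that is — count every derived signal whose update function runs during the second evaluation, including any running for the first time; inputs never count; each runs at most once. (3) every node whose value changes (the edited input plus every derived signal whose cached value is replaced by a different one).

Initial pass — values computed on the first demand:
  d1 = add(2, 2) = 4
  d4 = neg(4) = -4
  d5 = max2(2, -4) = 2
  d7 = if0(d4=-4 -> else branch s3) = 2
  d8 = absv(2) = 2
  d9 = if0(s3=2 -> else branch d8) = 2
  d11 = sub(2, 2) = 0
  d18 = absv(2) = 2
  d19 = if0(s1=1 -> else branch d18) = 2
  d21 = if0(d19=2 -> else branch s1) = 1
  d24 = min2(1, 2) = 1
  d26 = max2(2, 1) = 2
  d27 = min2(2, 0) = 0
  d29 = min2(2, 0) = 0
  d31 = min2(0, 2) = 0

Second demand — change propagation:
  d19: re-runs because s1 1->0; new result 2 (unchanged).
  d21: re-runs because s1 1->0; new result 0.
  d24: re-runs because d21 1->0; new result 0.
  d26: re-runs because d24 1->0; new result 2 (unchanged).
  d29: re-examined; everything it read last time is the same (d26 unchanged, d27 unchanged) — cache 0 kept, no run.
  d31: re-examined; everything it read last time is the same (d29 unchanged, d5 unchanged) — cache 0 kept, no run.

The important point: at d29 every value read last time is unchanged, so the dirty flag clears without a run.

d31 now evaluates to 0.
Run set: d19, d21, d24, d26 (4 run).
Changed values: s1, d21, d24.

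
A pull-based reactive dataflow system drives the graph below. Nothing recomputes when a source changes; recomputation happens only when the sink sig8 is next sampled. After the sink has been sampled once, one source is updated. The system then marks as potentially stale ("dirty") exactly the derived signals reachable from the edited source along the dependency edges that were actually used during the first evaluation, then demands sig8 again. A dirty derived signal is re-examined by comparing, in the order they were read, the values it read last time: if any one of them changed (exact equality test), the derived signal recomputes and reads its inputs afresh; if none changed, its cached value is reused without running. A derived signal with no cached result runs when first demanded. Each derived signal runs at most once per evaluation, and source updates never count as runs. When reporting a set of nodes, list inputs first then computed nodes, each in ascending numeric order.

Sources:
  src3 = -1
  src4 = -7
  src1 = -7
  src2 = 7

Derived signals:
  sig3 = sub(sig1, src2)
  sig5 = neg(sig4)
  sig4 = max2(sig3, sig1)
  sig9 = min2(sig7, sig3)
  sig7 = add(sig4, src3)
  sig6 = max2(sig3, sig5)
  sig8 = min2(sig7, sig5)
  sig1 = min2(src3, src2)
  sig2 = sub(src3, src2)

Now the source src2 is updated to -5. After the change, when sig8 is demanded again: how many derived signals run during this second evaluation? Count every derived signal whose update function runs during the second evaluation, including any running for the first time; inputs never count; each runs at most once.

First evaluation (everything demanded from the output):
  sig1 = min2(-1, 7) = -1
  sig3 = sub(-1, 7) = -8
  sig4 = max2(-8, -1) = -1
  sig5 = neg(-1) = 1
  sig7 = add(-1, -1) = -2
  sig8 = min2(-2, 1) = -2

Propagation after the edit:
  sig1: runs — src2 7->-5; result -5.
  sig3: runs — sig1 -1->-5; src2 7->-5; result 0.
  sig4: runs — sig3 -8->0; sig1 -1->-5; result 0.
  sig5: runs — sig4 -1->0; result 0.
  sig7: runs — sig4 -1->0; result -1.
  sig8: runs — sig7 -2->-1; sig5 1->0; result -1.

Derived signals that run: sig1, sig3, sig4, sig5, sig7, sig8 — 6 in total.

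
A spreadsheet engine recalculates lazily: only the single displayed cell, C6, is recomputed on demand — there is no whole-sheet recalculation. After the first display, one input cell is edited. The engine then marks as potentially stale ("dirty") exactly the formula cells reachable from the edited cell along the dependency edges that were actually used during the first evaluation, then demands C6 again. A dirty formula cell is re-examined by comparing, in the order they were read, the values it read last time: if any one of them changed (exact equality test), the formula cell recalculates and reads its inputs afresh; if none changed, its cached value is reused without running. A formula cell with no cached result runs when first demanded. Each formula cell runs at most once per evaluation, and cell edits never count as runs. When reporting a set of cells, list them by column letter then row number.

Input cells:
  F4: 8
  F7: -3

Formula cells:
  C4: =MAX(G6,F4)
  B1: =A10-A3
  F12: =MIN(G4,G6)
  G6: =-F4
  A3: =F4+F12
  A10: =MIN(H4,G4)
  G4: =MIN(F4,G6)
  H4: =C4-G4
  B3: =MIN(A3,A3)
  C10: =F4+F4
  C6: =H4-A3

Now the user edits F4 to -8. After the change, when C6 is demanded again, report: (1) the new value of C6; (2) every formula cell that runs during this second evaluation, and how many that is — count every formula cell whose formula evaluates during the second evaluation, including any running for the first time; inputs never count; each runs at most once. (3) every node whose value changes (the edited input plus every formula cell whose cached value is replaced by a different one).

New value of C6: 32.
Formula cells that run: A3, C4, C6, F12, G4, G6 — 6 in total.
Values that change: A3, C6, F4, G6.
Key observation: the cutoff stops propagation at H4 — its inputs' values are unchanged, so it reuses its cache.

First evaluation (everything demanded from the output):
  G6 = -(8) = -8
  C4 = MAX(-8, 8) = 8
  G4 = MIN(8, -8) = -8
  F12 = MIN(-8, -8) = -8
  A3 = 8 + -8 = 0
  H4 = 8 - -8 = 16
  C6 = 16 - 0 = 16

Propagation after the edit:
  G6: runs — F4 8->-8; result 8.
  C4: runs — G6 -8->8; F4 8->-8; result 8 (same value as before).
  G4: runs — F4 8->-8; G6 -8->8; result -8 (same value as before).
  F12: runs — G6 -8->8; result -8 (same value as before).
  A3: runs — F4 8->-8; result -16.
  H4: checked — values it read are unchanged (C4 unchanged, G4 unchanged); reused cached 16 without running.
  C6: runs — A3 0->-16; result 32.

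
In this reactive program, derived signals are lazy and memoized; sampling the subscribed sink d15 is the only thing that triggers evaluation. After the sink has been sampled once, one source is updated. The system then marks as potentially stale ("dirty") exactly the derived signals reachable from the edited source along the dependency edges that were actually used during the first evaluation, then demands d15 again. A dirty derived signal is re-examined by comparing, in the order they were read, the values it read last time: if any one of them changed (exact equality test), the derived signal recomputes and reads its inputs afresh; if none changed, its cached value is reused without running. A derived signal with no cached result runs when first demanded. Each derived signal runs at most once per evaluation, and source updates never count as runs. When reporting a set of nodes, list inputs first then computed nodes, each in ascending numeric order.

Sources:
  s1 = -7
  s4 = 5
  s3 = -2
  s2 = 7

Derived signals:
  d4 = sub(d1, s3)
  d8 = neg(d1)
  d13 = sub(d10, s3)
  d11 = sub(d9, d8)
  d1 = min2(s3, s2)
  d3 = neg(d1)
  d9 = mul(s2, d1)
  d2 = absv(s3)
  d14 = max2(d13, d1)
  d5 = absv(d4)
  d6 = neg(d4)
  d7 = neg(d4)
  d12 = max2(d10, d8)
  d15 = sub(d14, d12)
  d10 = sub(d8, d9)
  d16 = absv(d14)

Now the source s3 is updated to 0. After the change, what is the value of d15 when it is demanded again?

First demand of the output computes:
  d1 = min2(-2, 7) = -2
  d8 = neg(-2) = 2
  d9 = mul(7, -2) = -14
  d10 = sub(2, -14) = 16
  d12 = max2(16, 2) = 16
  d13 = sub(16, -2) = 18
  d14 = max2(18, -2) = 18
  d15 = sub(18, 16) = 2

After the edit, cleaning proceeds:
  d1: a read changed (s3 -2->0) — executes, giving 0.
  d8: a read changed (d1 -2->0) — executes, giving 0.
  d9: a read changed (d1 -2->0) — executes, giving 0.
  d10: a read changed (d8 2->0; d9 -14->0) — executes, giving 0.
  d12: a read changed (d10 16->0; d8 2->0) — executes, giving 0.
  d13: a read changed (d10 16->0; s3 -2->0) — executes, giving 0.
  d14: a read changed (d13 18->0; d1 -2->0) — executes, giving 0.
  d15: a read changed (d14 18->0; d12 16->0) — executes, giving 0.

Demanding d15 again yields 0.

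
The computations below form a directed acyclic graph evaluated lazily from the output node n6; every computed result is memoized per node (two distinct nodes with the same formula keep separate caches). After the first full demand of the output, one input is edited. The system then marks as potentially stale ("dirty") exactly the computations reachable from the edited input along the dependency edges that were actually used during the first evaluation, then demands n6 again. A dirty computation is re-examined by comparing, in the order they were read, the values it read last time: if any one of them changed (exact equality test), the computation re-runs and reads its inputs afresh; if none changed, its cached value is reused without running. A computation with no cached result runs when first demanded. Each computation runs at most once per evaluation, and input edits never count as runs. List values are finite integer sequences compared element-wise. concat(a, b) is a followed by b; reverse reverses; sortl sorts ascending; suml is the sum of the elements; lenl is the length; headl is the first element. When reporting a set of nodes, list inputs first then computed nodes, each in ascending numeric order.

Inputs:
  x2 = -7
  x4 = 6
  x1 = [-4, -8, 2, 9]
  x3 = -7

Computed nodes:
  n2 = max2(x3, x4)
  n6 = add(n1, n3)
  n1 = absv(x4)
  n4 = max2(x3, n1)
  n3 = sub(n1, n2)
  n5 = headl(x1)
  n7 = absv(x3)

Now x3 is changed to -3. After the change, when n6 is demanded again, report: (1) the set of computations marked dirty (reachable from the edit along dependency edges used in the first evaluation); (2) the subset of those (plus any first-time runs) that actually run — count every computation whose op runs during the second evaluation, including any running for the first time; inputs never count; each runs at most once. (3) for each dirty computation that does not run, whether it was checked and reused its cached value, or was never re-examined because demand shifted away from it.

First demand of the output computes:
  n1 = absv(6) = 6
  n2 = max2(-7, 6) = 6
  n3 = sub(6, 6) = 0
  n6 = add(6, 0) = 6

After the edit, cleaning proceeds:
  n2: a read changed (x3 -7->-3) — executes, giving 6 — identical to its old value.
  n3: dirty, but its reads are unchanged (n1 unchanged, n2 unchanged); cached 0 stands.
  n6: dirty, but its reads are unchanged (n1 unchanged, n3 unchanged); cached 6 stands.

Note the absorption at n2: it re-runs yet its value is the same, leaving the output's value untouched.

The edit dirties: n2, n3, n6.
1 computations run: n2.
Cache hits after checking: n3, n6.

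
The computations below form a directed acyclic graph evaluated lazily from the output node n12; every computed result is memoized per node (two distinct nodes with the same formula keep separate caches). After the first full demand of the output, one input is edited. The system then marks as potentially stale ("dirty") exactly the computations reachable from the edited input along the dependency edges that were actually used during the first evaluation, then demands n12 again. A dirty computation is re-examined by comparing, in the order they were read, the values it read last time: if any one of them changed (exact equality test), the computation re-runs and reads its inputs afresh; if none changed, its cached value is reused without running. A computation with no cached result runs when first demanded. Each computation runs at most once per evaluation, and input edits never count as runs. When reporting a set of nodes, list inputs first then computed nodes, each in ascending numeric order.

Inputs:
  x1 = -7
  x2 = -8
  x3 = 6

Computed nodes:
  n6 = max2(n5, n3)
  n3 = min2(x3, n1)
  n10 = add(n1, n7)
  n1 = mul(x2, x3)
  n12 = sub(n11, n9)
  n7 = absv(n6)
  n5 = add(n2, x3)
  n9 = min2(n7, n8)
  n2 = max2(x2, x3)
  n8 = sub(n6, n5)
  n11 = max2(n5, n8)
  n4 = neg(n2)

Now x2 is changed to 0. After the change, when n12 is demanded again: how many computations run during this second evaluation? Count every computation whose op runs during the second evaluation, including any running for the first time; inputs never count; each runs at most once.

4 computations run: n1, n2, n3, n6.
Note where the cutoff bites: n5 is checked, finds nothing changed, and keeps its cache.

First demand of the output computes:
  n1 = mul(-8, 6) = -48
  n2 = max2(-8, 6) = 6
  n3 = min2(6, -48) = -48
  n5 = add(6, 6) = 12
  n6 = max2(12, -48) = 12
  n7 = absv(12) = 12
  n8 = sub(12, 12) = 0
  n9 = min2(12, 0) = 0
  n11 = max2(12, 0) = 12
  n12 = sub(12, 0) = 12

After the edit, cleaning proceeds:
  n1: a read changed (x2 -8->0) — executes, giving 0.
  n2: a read changed (x2 -8->0) — executes, giving 6 — identical to its old value.
  n3: a read changed (n1 -48->0) — executes, giving 0.
  n5: dirty, but its reads are unchanged (n2 unchanged, x3 unchanged); cached 12 stands.
  n6: a read changed (n3 -48->0) — executes, giving 12 — identical to its old value.
  n7: dirty, but its reads are unchanged (n6 unchanged); cached 12 stands.
  n8: dirty, but its reads are unchanged (n6 unchanged, n5 unchanged); cached 0 stands.
  n9: dirty, but its reads are unchanged (n7 unchanged, n8 unchanged); cached 0 stands.
  n11: dirty, but its reads are unchanged (n5 unchanged, n8 unchanged); cached 12 stands.
  n12: dirty, but its reads are unchanged (n11 unchanged, n9 unchanged); cached 12 stands.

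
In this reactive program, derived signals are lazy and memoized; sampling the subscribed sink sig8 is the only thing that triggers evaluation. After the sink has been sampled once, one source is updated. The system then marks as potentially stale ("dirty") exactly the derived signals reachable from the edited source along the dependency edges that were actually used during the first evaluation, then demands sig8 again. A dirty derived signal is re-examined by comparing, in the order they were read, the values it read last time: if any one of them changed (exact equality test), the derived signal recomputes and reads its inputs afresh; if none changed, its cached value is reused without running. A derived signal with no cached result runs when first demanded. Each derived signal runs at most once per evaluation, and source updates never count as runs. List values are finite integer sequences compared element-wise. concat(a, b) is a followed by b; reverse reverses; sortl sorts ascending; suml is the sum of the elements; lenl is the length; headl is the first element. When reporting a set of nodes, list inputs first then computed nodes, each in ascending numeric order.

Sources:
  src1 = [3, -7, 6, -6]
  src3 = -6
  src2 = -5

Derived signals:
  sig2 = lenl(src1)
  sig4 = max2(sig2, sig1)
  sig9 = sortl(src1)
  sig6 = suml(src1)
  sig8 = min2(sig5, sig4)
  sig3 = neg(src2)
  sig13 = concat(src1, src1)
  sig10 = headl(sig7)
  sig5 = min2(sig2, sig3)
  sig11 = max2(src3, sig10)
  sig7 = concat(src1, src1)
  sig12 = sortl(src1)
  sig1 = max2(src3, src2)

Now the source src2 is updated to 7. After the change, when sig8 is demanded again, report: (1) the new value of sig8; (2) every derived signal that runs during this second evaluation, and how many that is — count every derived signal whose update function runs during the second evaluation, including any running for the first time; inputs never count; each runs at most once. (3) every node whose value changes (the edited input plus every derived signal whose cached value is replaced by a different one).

First demand of the output computes:
  sig1 = max2(-6, -5) = -5
  sig2 = lenl([3, -7, 6, -6]) = 4
  sig3 = neg(-5) = 5
  sig4 = max2(4, -5) = 4
  sig5 = min2(4, 5) = 4
  sig8 = min2(4, 4) = 4

After the edit, cleaning proceeds:
  sig1: a read changed (src2 -5->7) — executes, giving 7.
  sig3: a read changed (src2 -5->7) — executes, giving -7.
  sig4: a read changed (sig1 -5->7) — executes, giving 7.
  sig5: a read changed (sig3 5->-7) — executes, giving -7.
  sig8: a read changed (sig5 4->-7; sig4 4->7) — executes, giving -7.

Demanding sig8 again yields -7.
5 derived signals run: sig1, sig3, sig4, sig5, sig8.
The nodes whose values change: src2, sig1, sig3, sig4, sig5, sig8.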